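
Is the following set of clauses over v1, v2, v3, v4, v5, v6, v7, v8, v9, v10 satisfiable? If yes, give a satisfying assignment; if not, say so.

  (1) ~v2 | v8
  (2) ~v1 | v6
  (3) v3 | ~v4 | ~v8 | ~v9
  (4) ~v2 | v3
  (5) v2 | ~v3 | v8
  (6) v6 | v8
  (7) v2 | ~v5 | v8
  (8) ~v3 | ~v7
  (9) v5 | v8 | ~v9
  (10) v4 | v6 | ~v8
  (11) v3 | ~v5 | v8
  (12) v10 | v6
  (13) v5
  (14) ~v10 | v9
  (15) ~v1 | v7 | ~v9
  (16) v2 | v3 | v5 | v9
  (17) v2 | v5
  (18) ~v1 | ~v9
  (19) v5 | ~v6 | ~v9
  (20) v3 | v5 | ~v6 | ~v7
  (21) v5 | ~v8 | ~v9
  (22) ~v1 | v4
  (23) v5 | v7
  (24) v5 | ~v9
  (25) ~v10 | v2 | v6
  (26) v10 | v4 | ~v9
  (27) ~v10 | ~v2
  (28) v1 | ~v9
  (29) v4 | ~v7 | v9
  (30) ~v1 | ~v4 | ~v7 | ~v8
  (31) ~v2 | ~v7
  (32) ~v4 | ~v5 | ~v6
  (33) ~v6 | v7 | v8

v1: False, v2: False, v3: True, v4: False, v5: True, v6: True, v7: False, v8: True, v9: False, v10: False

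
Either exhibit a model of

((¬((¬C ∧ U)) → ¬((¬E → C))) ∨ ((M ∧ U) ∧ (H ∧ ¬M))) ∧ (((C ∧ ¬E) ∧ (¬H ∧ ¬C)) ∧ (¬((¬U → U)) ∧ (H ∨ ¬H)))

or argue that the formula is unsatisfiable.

Case C = True: the conjunct ¬C is False.
Case C = False: the conjunct C is False.
Both cases fail — unsatisfiable.

Unsatisfiable — no assignment works.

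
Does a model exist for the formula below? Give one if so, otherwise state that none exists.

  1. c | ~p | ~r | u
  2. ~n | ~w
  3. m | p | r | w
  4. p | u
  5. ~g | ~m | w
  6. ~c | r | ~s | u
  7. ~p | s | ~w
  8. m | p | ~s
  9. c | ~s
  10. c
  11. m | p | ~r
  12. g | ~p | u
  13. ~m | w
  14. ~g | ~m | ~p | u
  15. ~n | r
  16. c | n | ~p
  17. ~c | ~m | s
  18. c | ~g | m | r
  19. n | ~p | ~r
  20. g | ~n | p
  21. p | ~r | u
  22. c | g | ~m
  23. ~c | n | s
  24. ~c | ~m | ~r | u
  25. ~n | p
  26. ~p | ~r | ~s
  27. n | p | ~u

Unit clause (c) forces c = True.
Set g = False.
Set m = True.
  then (~m | w) forces w = True.
  then (~c | ~m | s) forces s = True.
  then (~n | ~w) forces n = False.
Try u = False:
  (p | u) forces p = True.
  clause (g | ~p | u) is falsified — backtrack.
So u = True.
  then (n | p | ~u) forces p = True.
  then (n | ~p | ~r) forces r = False.
All clauses satisfied.

g = False, m = True, u = True, p = True, w = True, c = True, s = True, r = False, n = False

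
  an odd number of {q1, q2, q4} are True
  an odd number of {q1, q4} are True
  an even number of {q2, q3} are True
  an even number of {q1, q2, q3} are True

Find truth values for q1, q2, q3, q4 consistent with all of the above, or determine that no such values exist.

q1: False; q2: False; q3: False; q4: True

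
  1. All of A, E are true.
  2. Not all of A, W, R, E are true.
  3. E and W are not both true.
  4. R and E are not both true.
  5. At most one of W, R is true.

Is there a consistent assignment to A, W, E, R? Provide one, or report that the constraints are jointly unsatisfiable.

A: True, W: False, E: True, R: False

  (1) {A, E}: all 2 true ✓
  (2) {A, W, R, E}: 2/4 true — not all ✓
  (3) E=T, W=F — not both ✓
  (4) R=F, E=T — not both ✓
  (5) {W, R}: 0 true — at most one ✓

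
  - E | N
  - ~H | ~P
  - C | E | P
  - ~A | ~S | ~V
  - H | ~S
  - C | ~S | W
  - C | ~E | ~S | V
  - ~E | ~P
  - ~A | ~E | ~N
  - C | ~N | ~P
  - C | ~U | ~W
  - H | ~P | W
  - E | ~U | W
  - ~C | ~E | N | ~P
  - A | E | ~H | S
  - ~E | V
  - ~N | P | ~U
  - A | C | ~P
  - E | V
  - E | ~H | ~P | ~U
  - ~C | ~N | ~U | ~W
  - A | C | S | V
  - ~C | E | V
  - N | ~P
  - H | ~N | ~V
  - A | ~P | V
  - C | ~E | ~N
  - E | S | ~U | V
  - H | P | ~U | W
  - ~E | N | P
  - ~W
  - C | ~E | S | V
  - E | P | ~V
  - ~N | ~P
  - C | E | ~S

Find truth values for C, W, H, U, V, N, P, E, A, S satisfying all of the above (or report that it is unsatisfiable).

C: True, W: False, H: True, U: False, V: True, N: True, P: False, E: True, A: False, S: True

Unit clause (~W) forces W = False.
Set C = True.
Set H = True.
  then (~H | ~P) forces P = False.
Try U = True:
  (E | ~U | W) forces E = True.
  (~E | V) forces V = True.
  (~N | P | ~U) forces N = False.
  clause (~E | N | P) is falsified — backtrack.
So U = False.
Set V = True.
  then (E | P | ~V) forces E = True.
  then (~E | N | P) forces N = True.
  then (~A | ~E | ~N) forces A = False.
Set S = True.
All clauses satisfied.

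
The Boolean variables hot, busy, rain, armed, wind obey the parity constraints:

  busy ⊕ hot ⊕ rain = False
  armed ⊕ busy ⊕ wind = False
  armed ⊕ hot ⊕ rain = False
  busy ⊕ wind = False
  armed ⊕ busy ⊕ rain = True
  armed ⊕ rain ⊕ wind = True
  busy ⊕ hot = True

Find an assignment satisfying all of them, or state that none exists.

hot: True, busy: False, rain: True, armed: False, wind: False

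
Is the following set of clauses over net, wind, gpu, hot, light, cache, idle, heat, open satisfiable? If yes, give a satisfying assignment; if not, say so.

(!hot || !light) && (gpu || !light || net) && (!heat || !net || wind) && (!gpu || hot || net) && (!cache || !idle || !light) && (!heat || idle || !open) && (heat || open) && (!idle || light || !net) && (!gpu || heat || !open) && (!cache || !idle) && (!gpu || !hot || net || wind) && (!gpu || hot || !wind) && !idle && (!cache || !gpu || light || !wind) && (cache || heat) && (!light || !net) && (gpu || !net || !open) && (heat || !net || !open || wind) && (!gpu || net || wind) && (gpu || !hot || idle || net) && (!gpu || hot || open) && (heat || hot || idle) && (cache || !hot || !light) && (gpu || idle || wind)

net=T, wind=T, gpu=F, hot=F, light=F, cache=T, idle=F, heat=T, open=F

Unit clause (!idle) forces idle = False.
Set net = True.
  then (!light || !net) forces light = False.
Try wind = False:
  (!heat || !net || wind) forces heat = False.
  (heat || open) forces open = True.
  clause (heat || !net || !open || wind) is falsified — backtrack.
So wind = True.
Set gpu = False.
  then (gpu || !net || !open) forces open = False.
  then (heat || open) forces heat = True.
Set hot = False.
Set cache = True.
All clauses satisfied.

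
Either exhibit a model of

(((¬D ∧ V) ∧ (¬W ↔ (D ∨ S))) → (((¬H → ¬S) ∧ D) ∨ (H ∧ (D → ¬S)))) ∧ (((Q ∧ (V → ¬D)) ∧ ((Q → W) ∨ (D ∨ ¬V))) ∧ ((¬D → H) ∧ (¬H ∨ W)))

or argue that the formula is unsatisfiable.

D = False, H = True, S = True, Q = True, W = True, V = False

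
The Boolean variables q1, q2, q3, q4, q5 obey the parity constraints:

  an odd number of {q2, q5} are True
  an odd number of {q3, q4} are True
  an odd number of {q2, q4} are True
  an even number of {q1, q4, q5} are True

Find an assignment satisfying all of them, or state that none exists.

q1: False, q2: True, q3: True, q4: False, q5: False

{q2, q5}: 1 true → odd ✓
{q3, q4}: 1 true → odd ✓
{q2, q4}: 1 true → odd ✓
{q1, q4, q5}: 0 true → even ✓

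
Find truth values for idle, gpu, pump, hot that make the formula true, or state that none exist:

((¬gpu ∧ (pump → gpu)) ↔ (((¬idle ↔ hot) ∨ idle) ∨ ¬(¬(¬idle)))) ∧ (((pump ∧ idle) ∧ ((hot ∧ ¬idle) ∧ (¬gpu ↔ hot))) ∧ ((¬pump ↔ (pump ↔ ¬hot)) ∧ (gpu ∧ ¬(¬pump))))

Unsatisfiable

Case idle = True: the conjunct ¬idle is False.
Case idle = False: the conjunct idle is False.
Both cases fail — unsatisfiable.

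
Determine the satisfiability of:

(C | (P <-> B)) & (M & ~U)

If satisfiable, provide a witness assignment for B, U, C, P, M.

B=T, U=F, C=T, P=F, M=T

  C | (P <-> B) = True
    P <-> B = False
  M & ~U = True
    ~U = True
Both conjuncts True, so the formula holds.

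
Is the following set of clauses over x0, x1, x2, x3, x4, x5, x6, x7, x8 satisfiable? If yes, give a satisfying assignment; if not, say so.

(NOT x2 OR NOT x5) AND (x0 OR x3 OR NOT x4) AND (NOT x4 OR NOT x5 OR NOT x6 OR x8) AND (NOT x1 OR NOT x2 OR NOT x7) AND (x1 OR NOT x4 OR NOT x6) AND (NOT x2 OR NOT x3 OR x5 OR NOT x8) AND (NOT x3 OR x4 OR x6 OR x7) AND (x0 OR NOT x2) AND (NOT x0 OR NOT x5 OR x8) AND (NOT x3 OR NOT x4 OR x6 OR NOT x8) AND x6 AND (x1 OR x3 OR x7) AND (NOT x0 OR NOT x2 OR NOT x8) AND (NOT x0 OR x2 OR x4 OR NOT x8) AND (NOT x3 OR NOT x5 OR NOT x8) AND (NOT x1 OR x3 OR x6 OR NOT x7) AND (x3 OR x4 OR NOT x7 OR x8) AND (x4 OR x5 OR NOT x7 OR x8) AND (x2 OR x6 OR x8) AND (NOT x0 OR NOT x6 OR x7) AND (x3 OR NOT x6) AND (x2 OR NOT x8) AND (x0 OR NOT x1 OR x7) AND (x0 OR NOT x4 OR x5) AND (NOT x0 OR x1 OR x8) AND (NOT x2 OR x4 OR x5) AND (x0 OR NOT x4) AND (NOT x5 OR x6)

x0: True, x1: True, x2: False, x3: True, x4: True, x5: False, x6: True, x7: True, x8: False

Unit clause (x6) forces x6 = True.
In (x3 OR NOT x6) only x3 is left, so x3 = True.
Set x0 = True.
  then (NOT x0 OR NOT x6 OR x7) forces x7 = True.
Set x1 = True.
  then (NOT x1 OR NOT x2 OR NOT x7) forces x2 = False.
  then (x2 OR NOT x8) forces x8 = False.
  then (NOT x0 OR NOT x5 OR x8) forces x5 = False.
  then (x4 OR x5 OR NOT x7 OR x8) forces x4 = True.
All clauses satisfied.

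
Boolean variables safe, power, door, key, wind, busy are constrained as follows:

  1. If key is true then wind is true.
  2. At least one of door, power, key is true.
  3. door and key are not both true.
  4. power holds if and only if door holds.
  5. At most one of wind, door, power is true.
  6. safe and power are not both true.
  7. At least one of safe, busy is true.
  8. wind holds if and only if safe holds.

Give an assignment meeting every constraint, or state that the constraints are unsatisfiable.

safe=T; power=F; door=F; key=T; wind=T; busy=F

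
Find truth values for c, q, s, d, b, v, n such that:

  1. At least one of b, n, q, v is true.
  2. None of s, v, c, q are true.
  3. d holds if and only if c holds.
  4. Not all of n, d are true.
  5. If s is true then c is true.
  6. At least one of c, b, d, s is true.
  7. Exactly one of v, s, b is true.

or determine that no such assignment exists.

c = False, q = False, s = False, d = False, b = True, v = False, n = False

  (1) {b, n, q, v}: 1 true — at least one ✓
  (2) {s, v, c, q}: 0 true — none ✓
  (3) d=F, c=F — same ✓
  (4) {n, d}: 0/2 true — not all ✓
  (5) s=F ⇒ c: vacuous ✓
  (6) {c, b, d, s}: 1 true — at least one ✓
  (7) {v, s, b}: 1 true — exactly one ✓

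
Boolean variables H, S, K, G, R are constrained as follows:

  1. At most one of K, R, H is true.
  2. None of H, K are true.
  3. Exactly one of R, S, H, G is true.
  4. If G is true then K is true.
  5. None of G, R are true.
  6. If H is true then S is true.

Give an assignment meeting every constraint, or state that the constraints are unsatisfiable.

H: False, S: True, K: False, G: False, R: False

  (1) {K, R, H}: 0 true — at most one ✓
  (2) {H, K}: 0 true — none ✓
  (3) {R, S, H, G}: 1 true — exactly one ✓
  (4) G=F ⇒ K: vacuous ✓
  (5) {G, R}: 0 true — none ✓
  (6) H=F ⇒ S: vacuous ✓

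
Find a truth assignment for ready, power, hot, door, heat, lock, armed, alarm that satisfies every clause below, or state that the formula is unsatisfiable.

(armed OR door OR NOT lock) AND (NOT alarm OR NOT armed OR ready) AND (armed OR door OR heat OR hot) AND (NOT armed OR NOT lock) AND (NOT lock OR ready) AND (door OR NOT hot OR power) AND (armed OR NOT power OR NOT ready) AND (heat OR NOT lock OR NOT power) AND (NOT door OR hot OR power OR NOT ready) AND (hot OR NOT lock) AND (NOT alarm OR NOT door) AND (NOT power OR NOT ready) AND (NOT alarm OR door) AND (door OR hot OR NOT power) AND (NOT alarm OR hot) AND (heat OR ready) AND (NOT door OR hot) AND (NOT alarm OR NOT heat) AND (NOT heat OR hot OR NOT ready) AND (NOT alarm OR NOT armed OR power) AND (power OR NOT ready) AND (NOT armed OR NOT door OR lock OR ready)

ready: False, power: False, hot: False, door: False, heat: True, lock: False, armed: True, alarm: False

Try ready = True:
  (NOT power OR NOT ready) forces power = False.
  clause (power OR NOT ready) is falsified — backtrack.
So ready = False.
  then (NOT lock OR ready) forces lock = False.
  then (heat OR ready) forces heat = True.
  then (NOT alarm OR NOT heat) forces alarm = False.
Set power = False.
Set hot = False.
  then (NOT door OR hot) forces door = False.
Set armed = True.
All clauses satisfied.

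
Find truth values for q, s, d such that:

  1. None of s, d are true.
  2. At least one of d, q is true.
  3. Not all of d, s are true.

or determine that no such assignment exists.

q = True, s = False, d = False

  (1) {s, d}: 0 true — none ✓
  (2) {d, q}: 1 true — at least one ✓
  (3) {d, s}: 0/2 true — not all ✓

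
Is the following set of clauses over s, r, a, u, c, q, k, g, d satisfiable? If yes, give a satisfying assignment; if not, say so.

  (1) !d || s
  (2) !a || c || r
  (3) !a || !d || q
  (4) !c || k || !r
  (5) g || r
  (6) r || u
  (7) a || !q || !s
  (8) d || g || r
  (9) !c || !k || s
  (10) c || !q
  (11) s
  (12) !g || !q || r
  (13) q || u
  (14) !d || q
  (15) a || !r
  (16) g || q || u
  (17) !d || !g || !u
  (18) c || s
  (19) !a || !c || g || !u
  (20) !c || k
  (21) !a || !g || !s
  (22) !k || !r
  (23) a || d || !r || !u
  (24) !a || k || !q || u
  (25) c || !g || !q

s=T, r=F, a=F, u=T, c=T, q=F, k=T, g=T, d=F

Unit clause (s) forces s = True.
Set r = False.
  then (g || r) forces g = True.
  then (r || u) forces u = True.
  then (!g || !q || r) forces q = False.
  then (!d || q) forces d = False.
  then (!a || !g || !s) forces a = False.
Set c = True.
  then (!c || k) forces k = True.
All clauses satisfied.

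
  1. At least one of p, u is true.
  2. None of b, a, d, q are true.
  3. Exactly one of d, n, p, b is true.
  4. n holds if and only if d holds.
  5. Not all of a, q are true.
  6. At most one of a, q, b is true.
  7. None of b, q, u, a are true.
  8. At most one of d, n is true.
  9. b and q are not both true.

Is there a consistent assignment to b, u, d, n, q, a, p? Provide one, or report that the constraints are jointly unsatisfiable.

b = False; u = False; d = False; n = False; q = False; a = False; p = True

  (1) {p, u}: 1 true — at least one ✓
  (2) {b, a, d, q}: 0 true — none ✓
  (3) {d, n, p, b}: 1 true — exactly one ✓
  (4) n=F, d=F — same ✓
  (5) {a, q}: 0/2 true — not all ✓
  (6) {a, q, b}: 0 true — at most one ✓
  (7) {b, q, u, a}: 0 true — none ✓
  (8) {d, n}: 0 true — at most one ✓
  (9) b=F, q=F — not both ✓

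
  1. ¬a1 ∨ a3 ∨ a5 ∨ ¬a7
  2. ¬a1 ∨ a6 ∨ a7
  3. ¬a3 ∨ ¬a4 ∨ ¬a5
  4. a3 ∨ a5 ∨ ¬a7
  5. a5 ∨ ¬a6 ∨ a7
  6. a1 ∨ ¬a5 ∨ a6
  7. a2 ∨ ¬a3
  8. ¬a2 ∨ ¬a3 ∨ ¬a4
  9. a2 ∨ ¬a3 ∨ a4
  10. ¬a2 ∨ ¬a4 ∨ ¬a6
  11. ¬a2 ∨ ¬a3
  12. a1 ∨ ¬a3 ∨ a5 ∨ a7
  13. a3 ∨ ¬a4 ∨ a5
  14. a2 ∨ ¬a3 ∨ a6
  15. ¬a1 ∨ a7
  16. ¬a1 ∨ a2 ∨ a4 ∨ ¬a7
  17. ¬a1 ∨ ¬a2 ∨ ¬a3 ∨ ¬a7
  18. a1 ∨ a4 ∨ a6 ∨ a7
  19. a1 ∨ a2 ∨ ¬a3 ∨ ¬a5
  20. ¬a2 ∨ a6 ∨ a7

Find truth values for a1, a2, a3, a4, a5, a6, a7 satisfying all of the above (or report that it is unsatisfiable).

Set a1 = False.
Set a2 = False.
  then (a2 ∨ ¬a3) forces a3 = False.
Set a4 = True.
  then (a3 ∨ ¬a4 ∨ a5) forces a5 = True.
  then (a1 ∨ ¬a5 ∨ a6) forces a6 = True.
Set a7 = False.
All clauses satisfied.

a1=F, a2=F, a3=F, a4=T, a5=T, a6=T, a7=F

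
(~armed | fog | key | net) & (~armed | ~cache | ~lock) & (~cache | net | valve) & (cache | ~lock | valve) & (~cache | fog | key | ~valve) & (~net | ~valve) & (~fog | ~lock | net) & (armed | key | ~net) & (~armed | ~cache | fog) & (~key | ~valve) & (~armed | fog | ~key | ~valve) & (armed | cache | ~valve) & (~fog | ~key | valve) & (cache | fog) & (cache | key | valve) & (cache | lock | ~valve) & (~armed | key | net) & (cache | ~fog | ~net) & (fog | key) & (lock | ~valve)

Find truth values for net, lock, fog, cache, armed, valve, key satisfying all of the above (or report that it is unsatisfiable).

Set net = True.
  then (~net | ~valve) forces valve = False.
Set lock = False.
Set fog = False.
  then (cache | fog) forces cache = True.
  then (fog | key) forces key = True.
  then (~armed | ~cache | fog) forces armed = False.
All clauses satisfied.

net: True, lock: False, fog: False, cache: True, armed: False, valve: False, key: True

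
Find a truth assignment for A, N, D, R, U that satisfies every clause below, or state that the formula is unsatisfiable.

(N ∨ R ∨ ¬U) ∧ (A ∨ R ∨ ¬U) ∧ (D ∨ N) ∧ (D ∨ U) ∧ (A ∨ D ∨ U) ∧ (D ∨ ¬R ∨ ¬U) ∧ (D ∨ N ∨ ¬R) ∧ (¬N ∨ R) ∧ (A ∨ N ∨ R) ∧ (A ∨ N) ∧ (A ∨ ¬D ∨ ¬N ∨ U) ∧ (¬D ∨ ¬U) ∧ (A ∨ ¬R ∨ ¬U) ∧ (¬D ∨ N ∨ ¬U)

Try A = False:
  (A ∨ N) forces N = True.
  (¬N ∨ R) forces R = True.
  (A ∨ ¬R ∨ ¬U) forces U = False.
  (D ∨ U) forces D = True.
  clause (A ∨ ¬D ∨ ¬N ∨ U) is falsified — backtrack.
So A = True.
Set N = False.
  then (D ∨ N) forces D = True.
  then (¬D ∨ ¬U) forces U = False.
Set R = True.
All clauses satisfied.

A=T, N=F, D=T, R=T, U=F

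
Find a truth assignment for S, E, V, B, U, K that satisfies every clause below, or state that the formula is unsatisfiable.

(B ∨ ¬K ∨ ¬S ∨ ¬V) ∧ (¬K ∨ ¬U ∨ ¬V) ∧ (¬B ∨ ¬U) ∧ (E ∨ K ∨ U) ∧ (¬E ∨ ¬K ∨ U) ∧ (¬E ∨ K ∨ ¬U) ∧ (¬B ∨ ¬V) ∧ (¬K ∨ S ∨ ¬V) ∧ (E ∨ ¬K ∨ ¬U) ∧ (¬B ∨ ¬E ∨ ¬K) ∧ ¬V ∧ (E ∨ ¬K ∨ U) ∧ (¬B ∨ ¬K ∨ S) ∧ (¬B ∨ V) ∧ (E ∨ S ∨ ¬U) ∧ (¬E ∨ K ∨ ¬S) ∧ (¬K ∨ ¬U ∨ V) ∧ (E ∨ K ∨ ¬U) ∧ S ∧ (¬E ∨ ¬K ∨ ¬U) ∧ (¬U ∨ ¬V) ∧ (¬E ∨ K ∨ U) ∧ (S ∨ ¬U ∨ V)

Case K = True:
  (¬V) forces V = False.
  (¬B ∨ V) forces B = False.
  (¬K ∨ ¬U ∨ V) forces U = False.
  (¬E ∨ ¬K ∨ U) forces E = False.
  Clause (E ∨ ¬K ∨ U) is falsified — contradiction.
Case K = False:
  (¬V) forces V = False.
  (¬B ∨ V) forces B = False.
  (S) forces S = True.
  (¬E ∨ K ∨ ¬S) forces E = False.
  (E ∨ K ∨ U) forces U = True.
  Clause (E ∨ K ∨ ¬U) is falsified — contradiction.
Both cases fail, so the formula is unsatisfiable.

UNSATISFIABLE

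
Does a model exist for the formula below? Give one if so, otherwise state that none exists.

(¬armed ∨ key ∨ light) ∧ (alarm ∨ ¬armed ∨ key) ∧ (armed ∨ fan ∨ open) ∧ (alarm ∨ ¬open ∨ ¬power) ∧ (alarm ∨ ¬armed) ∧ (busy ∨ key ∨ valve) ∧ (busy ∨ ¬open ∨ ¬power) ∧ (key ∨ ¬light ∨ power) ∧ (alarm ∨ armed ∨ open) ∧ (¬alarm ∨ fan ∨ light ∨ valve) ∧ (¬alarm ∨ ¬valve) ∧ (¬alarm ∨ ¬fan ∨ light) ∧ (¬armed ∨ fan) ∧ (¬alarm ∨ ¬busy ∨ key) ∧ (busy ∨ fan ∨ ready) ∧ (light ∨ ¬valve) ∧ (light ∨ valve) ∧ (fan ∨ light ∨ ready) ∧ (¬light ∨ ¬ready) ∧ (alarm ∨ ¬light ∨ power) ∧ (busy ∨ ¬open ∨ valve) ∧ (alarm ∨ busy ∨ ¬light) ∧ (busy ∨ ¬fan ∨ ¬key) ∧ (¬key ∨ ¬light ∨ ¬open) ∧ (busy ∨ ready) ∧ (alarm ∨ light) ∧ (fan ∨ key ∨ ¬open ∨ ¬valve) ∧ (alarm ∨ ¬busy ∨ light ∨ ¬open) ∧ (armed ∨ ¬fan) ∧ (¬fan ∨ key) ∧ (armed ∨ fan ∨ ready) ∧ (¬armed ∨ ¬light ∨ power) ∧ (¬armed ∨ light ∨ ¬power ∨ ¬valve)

Set key = True.
Set ready = False.
  then (busy ∨ ready) forces busy = True.
Set valve = False.
  then (light ∨ valve) forces light = True.
  then (¬key ∨ ¬light ∨ ¬open) forces open = False.
Set power = True.
Set armed = True.
  then (alarm ∨ ¬armed) forces alarm = True.
  then (¬armed ∨ fan) forces fan = True.
All clauses satisfied.

key: True, ready: False, valve: False, open: False, power: True, light: True, busy: True, armed: True, alarm: True, fan: True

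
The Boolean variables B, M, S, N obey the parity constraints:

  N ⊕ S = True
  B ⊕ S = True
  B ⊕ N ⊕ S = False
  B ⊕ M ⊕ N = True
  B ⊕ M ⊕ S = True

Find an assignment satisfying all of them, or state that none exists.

Adding constraints 1, 4, 5 mod 2: every variable appears an even number of times on the left, so the left side is 0.
But the right sides sum to 1 (mod 2). 0 ≠ 1 — the system is inconsistent.

Unsatisfiable — no assignment works.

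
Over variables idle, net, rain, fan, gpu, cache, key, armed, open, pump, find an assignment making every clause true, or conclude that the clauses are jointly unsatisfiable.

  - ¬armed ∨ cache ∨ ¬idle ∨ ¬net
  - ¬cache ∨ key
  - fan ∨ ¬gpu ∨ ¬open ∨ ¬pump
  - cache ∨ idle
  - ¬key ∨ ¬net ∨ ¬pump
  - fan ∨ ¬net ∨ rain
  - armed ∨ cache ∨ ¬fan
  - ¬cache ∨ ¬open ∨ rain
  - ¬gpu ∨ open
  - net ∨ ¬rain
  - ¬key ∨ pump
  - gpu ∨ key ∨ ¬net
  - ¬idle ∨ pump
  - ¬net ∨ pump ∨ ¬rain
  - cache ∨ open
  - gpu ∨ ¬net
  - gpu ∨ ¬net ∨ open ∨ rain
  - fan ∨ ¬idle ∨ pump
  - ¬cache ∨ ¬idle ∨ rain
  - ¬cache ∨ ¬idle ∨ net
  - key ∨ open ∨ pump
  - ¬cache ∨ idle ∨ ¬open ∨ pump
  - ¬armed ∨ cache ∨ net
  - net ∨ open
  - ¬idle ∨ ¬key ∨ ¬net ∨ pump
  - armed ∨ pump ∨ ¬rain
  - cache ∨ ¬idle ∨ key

Set idle = True.
  then (¬idle ∨ pump) forces pump = True.
Set net = False.
  then (net ∨ ¬rain) forces rain = False.
  then (¬cache ∨ ¬idle ∨ rain) forces cache = False.
  then (¬armed ∨ cache ∨ net) forces armed = False.
  then (net ∨ open) forces open = True.
  then (cache ∨ ¬idle ∨ key) forces key = True.
  then (armed ∨ cache ∨ ¬fan) forces fan = False.
  then (fan ∨ ¬gpu ∨ ¬open ∨ ¬pump) forces gpu = False.
All clauses satisfied.

idle = True, net = False, rain = False, fan = False, gpu = False, cache = False, key = True, armed = False, open = True, pump = True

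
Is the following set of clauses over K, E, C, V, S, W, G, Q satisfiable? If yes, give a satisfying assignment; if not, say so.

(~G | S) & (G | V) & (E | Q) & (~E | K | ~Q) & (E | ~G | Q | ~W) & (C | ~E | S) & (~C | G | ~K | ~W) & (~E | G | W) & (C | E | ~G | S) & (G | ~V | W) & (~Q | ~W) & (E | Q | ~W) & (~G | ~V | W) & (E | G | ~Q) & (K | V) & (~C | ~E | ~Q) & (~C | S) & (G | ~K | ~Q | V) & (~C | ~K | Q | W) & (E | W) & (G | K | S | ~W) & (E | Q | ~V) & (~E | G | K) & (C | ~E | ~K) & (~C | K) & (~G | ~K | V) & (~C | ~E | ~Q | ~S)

Set K = True.
Try E = False:
  (E | Q) forces Q = True.
  (~Q | ~W) forces W = False.
  clause (E | W) is falsified — backtrack.
So E = True.
  then (C | ~E | ~K) forces C = True.
  then (~C | ~E | ~Q) forces Q = False.
  then (~C | S) forces S = True.
  then (~C | ~K | Q | W) forces W = True.
  then (~C | G | ~K | ~W) forces G = True.
  then (~G | ~K | V) forces V = True.
All clauses satisfied.

K: True; E: True; C: True; V: True; S: True; W: True; G: True; Q: False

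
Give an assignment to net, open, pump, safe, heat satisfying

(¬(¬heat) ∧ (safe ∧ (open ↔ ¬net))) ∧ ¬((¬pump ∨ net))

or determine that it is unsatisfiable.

net = False; open = True; pump = True; safe = True; heat = True

  ¬(¬heat) ∧ (safe ∧ (open ↔ ¬net)) = True
    ¬(¬heat) = True
      ¬heat = False
    safe ∧ (open ↔ ¬net) = True
      open ↔ ¬net = True
        ¬net = True
  ¬((¬pump ∨ net)) = True
    ¬pump ∨ net = False
      ¬pump = False
Both conjuncts True, so the formula holds.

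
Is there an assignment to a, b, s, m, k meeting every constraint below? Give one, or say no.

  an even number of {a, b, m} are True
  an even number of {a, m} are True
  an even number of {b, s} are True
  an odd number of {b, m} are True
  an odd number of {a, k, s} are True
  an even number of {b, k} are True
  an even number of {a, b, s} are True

No satisfying assignment exists.

Adding constraints 1, 3, 4, 7 mod 2: every variable appears an even number of times on the left, so the left side is 0.
But the right sides sum to 1 (mod 2). 0 ≠ 1 — the system is inconsistent.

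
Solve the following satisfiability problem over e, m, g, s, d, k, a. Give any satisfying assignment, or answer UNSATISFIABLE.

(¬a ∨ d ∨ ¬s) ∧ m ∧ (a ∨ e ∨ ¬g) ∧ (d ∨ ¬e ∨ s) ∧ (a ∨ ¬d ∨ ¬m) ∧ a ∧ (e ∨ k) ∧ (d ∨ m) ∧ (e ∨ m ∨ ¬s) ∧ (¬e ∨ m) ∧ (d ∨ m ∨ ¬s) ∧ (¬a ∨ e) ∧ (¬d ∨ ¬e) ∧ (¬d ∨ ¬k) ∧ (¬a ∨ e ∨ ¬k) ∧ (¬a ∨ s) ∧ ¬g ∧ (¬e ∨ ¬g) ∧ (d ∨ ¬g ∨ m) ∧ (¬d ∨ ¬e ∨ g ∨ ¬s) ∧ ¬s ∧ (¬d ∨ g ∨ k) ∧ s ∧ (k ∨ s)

The formula is unsatisfiable.

Case s = True:
  Clause (¬s) is falsified — contradiction.
Case s = False:
  Clause (s) is falsified — contradiction.
Both cases fail, so the formula is unsatisfiable.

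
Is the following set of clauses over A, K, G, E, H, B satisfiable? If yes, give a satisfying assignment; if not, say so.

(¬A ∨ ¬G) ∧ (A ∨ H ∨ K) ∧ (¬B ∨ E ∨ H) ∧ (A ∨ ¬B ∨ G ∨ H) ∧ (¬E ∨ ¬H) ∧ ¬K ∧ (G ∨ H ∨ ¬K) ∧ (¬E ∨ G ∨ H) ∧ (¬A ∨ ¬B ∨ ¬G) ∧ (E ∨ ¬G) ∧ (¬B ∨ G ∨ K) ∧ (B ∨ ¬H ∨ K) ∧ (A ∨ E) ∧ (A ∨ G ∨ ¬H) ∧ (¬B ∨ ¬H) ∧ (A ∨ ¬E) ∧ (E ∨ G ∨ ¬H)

A = True; K = False; G = False; E = False; H = False; B = False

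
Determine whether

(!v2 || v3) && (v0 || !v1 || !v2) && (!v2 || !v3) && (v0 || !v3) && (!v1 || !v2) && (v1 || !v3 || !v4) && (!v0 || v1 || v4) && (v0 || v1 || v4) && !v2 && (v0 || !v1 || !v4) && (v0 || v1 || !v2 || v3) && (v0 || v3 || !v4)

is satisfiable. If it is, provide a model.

v0: True, v1: True, v2: False, v3: False, v4: True

Unit clause (!v2) forces v2 = False.
Set v0 = True.
Set v1 = True.
Set v3 = False.
Set v4 = True.
All clauses satisfied.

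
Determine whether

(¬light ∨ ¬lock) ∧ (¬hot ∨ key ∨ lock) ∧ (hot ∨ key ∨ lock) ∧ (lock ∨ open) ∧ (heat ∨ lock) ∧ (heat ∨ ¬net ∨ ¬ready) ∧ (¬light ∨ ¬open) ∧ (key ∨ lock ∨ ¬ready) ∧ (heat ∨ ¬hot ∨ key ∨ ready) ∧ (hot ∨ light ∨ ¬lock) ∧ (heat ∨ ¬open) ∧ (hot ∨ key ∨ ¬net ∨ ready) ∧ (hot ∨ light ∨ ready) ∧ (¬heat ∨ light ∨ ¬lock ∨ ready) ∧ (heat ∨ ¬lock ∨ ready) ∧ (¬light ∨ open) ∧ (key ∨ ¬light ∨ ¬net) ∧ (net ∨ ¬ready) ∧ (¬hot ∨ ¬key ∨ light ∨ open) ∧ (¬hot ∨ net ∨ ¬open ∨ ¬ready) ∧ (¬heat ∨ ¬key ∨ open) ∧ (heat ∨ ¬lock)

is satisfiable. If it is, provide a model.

Set heat = True.
Set hot = True.
Set key = True.
  then (¬heat ∨ ¬key ∨ open) forces open = True.
  then (¬light ∨ ¬open) forces light = False.
Set net = True.
Set ready = True.
Set lock = True.
All clauses satisfied.

heat = True, hot = True, key = True, net = True, open = True, ready = True, lock = True, light = False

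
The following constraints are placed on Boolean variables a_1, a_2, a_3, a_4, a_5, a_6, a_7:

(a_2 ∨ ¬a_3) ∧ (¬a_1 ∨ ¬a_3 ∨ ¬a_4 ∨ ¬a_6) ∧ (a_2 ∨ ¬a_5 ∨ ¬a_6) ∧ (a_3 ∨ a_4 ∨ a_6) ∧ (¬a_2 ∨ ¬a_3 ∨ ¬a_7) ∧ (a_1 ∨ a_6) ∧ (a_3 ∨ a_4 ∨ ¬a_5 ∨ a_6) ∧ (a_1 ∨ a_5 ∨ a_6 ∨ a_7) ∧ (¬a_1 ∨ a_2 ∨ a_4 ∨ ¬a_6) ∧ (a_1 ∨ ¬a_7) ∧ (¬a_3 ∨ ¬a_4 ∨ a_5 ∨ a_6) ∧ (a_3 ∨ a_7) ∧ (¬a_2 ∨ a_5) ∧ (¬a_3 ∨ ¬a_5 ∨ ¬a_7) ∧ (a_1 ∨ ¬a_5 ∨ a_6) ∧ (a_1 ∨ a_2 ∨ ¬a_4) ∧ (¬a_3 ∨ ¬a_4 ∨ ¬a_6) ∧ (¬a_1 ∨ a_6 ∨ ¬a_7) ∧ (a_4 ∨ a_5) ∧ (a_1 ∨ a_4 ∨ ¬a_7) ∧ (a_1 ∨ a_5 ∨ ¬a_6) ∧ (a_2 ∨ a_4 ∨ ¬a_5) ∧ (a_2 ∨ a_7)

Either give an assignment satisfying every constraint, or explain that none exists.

Set a_1 = True.
Set a_2 = True.
  then (¬a_2 ∨ a_5) forces a_5 = True.
Set a_3 = True.
  then (¬a_2 ∨ ¬a_3 ∨ ¬a_7) forces a_7 = False.
Set a_4 = True.
  then (¬a_1 ∨ ¬a_3 ∨ ¬a_4 ∨ ¬a_6) forces a_6 = False.
All clauses satisfied.

a_1=T, a_2=T, a_3=T, a_4=T, a_5=T, a_6=F, a_7=F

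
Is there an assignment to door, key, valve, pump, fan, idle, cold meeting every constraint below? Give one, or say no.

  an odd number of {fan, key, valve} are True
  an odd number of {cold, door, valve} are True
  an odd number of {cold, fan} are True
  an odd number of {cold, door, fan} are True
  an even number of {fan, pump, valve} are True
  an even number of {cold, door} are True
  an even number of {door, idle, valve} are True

door = False, key = True, valve = True, pump = False, fan = True, idle = True, cold = False

{fan, key, valve}: 3 true → odd ✓
{cold, door, valve}: 1 true → odd ✓
{cold, fan}: 1 true → odd ✓
{cold, door, fan}: 1 true → odd ✓
{fan, pump, valve}: 2 true → even ✓
{cold, door}: 0 true → even ✓
{door, idle, valve}: 2 true → even ✓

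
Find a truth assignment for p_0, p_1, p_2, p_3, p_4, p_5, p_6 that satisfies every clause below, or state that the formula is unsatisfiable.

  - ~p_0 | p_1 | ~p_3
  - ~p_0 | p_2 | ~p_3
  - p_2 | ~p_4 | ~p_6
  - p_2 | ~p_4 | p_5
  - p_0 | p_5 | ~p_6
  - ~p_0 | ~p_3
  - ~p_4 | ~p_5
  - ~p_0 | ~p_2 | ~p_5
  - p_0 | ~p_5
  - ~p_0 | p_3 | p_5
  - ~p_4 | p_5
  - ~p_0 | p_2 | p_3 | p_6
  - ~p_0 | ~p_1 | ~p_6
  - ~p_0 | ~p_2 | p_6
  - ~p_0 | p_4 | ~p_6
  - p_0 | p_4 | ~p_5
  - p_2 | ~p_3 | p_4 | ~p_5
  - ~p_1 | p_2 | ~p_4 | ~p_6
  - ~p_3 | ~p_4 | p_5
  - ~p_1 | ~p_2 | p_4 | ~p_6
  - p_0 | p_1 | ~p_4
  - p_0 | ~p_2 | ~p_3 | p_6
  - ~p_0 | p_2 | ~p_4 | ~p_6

p_0=F, p_1=F, p_2=F, p_3=T, p_4=F, p_5=F, p_6=F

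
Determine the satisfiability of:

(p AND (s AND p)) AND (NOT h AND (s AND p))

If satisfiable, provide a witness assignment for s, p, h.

s=T, p=T, h=F

  p AND (s AND p) = True
    s AND p = True
  NOT h AND (s AND p) = True
    NOT h = True
    s AND p = True
Both conjuncts True, so the formula holds.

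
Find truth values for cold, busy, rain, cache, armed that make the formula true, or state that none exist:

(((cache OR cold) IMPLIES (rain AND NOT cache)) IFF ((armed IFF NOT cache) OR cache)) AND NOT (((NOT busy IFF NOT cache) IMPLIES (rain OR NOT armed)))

cold=F, busy=F, rain=F, cache=F, armed=T

  ((cache OR cold) IMPLIES (rain AND NOT cache)) IFF ((armed IFF NOT cache) OR cache) = True
    (cache OR cold) IMPLIES (rain AND NOT cache) = True
      cache OR cold = False
      rain AND NOT cache = False
        NOT cache = True
    (armed IFF NOT cache) OR cache = True
      armed IFF NOT cache = True
        NOT cache = True
  NOT (((NOT busy IFF NOT cache) IMPLIES (rain OR NOT armed))) = True
    (NOT busy IFF NOT cache) IMPLIES (rain OR NOT armed) = False
      NOT busy IFF NOT cache = True
        NOT busy = True
        NOT cache = True
      rain OR NOT armed = False
        NOT armed = False
Both conjuncts True, so the formula holds.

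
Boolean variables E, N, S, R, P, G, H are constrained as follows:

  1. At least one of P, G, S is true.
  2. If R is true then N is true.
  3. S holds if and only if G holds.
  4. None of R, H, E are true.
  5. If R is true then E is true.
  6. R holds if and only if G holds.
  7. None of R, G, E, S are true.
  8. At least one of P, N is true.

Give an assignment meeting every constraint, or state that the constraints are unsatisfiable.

E=F, N=F, S=F, R=F, P=T, G=F, H=F

  (1) {P, G, S}: 1 true — at least one ✓
  (2) R=F ⇒ N: vacuous ✓
  (3) S=F, G=F — same ✓
  (4) {R, H, E}: 0 true — none ✓
  (5) R=F ⇒ E: vacuous ✓
  (6) R=F, G=F — same ✓
  (7) {R, G, E, S}: 0 true — none ✓
  (8) {P, N}: 1 true — at least one ✓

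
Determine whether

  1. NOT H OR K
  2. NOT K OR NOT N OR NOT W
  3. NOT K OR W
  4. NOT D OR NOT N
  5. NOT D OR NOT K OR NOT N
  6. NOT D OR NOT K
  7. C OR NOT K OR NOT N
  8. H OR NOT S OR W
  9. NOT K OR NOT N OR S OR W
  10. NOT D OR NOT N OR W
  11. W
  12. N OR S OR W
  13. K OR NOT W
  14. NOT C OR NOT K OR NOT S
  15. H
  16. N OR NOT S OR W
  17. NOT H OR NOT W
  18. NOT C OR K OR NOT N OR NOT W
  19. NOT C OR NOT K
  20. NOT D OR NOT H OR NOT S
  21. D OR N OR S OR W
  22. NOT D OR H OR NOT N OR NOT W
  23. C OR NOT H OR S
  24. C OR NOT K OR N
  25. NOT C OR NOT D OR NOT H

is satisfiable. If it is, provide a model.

UNSATISFIABLE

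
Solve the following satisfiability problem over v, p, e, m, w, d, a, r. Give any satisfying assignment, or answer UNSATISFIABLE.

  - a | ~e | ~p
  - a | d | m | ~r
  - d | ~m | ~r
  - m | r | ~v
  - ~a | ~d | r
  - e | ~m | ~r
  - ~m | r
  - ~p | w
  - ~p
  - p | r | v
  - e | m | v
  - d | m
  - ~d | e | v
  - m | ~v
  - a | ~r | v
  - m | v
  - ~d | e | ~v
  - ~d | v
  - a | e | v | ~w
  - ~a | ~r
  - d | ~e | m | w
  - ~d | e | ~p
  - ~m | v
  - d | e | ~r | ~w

v = True, p = False, e = True, m = True, w = True, d = True, a = False, r = True

Unit clause (~p) forces p = False.
Try v = False:
  (p | r | v) forces r = True.
  (a | ~r | v) forces a = True.
  clause (~a | ~r) is falsified — backtrack.
So v = True.
  then (m | ~v) forces m = True.
  then (~m | r) forces r = True.
  then (~a | ~r) forces a = False.
  then (d | ~m | ~r) forces d = True.
  then (e | ~m | ~r) forces e = True.
Set w = True.
All clauses satisfied.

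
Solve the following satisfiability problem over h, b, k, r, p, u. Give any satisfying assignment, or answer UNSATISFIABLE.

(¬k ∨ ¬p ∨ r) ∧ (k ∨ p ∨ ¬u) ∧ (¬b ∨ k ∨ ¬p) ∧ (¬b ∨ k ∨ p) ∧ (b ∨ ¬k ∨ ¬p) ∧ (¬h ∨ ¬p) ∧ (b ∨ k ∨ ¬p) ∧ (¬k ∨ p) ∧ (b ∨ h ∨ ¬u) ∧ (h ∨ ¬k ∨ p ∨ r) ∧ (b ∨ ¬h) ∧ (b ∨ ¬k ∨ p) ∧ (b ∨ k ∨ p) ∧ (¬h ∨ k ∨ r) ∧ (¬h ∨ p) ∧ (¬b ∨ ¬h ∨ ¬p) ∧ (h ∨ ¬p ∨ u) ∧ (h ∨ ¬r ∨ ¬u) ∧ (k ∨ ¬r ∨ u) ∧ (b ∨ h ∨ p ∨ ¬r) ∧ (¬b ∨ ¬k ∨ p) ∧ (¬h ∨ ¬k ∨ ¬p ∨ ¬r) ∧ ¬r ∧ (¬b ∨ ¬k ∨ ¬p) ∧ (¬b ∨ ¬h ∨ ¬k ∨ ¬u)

Case p = True:
  (¬h ∨ ¬p) forces h = False.
  (h ∨ ¬p ∨ u) forces u = True.
  (b ∨ h ∨ ¬u) forces b = True.
  (¬b ∨ k ∨ ¬p) forces k = True.
  Clause (¬b ∨ ¬k ∨ ¬p) is falsified — contradiction.
Case p = False:
  (¬k ∨ p) forces k = False.
  (k ∨ p ∨ ¬u) forces u = False.
  (¬b ∨ k ∨ p) forces b = False.
  Clause (b ∨ k ∨ p) is falsified — contradiction.
Both cases fail, so the formula is unsatisfiable.

Unsatisfiable — no assignment works.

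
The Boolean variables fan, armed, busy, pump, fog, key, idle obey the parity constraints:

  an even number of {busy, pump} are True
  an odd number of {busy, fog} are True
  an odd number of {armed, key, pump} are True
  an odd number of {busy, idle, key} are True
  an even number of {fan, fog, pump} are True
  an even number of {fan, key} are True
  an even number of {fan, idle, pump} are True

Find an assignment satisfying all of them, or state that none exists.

No satisfying assignment exists.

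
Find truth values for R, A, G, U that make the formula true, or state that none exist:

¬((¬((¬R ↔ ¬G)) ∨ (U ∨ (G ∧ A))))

R = False; A = True; G = False; U = False

  ¬((¬((¬R ↔ ¬G)) ∨ (U ∨ (G ∧ A)))) = True
    ¬((¬R ↔ ¬G)) ∨ (U ∨ (G ∧ A)) = False
      ¬((¬R ↔ ¬G)) = False
        ¬R ↔ ¬G = True
          ¬R = True
          ¬G = True
      U ∨ (G ∧ A) = False
        G ∧ A = False
The formula evaluates to True.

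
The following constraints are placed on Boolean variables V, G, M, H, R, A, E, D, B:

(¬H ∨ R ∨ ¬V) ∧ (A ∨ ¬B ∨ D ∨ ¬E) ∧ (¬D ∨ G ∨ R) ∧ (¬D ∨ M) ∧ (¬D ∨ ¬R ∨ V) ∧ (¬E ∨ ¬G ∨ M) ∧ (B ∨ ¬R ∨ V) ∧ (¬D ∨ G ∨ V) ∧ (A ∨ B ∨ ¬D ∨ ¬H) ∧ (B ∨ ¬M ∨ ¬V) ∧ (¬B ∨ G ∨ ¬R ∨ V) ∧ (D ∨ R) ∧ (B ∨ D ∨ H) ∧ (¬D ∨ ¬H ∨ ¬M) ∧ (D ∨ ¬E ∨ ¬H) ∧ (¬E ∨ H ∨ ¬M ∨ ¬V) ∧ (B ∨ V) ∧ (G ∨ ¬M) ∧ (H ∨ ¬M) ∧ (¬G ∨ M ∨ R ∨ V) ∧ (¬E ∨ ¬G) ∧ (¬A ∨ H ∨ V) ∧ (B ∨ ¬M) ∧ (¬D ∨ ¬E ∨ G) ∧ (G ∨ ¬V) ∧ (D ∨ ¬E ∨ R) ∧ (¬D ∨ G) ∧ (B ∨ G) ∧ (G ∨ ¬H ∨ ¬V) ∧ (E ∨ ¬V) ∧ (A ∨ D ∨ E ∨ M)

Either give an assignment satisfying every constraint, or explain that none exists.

Try V = True:
  (G ∨ ¬V) forces G = True.
  (¬E ∨ ¬G) forces E = False.
  clause (E ∨ ¬V) is falsified — backtrack.
So V = False.
  then (B ∨ V) forces B = True.
Set G = True.
  then (¬E ∨ ¬G) forces E = False.
Set M = True.
  then (H ∨ ¬M) forces H = True.
  then (¬D ∨ ¬H ∨ ¬M) forces D = False.
  then (D ∨ R) forces R = True.
Set A = False.
All clauses satisfied.

V: False, G: True, M: True, H: True, R: True, A: False, E: False, D: False, B: True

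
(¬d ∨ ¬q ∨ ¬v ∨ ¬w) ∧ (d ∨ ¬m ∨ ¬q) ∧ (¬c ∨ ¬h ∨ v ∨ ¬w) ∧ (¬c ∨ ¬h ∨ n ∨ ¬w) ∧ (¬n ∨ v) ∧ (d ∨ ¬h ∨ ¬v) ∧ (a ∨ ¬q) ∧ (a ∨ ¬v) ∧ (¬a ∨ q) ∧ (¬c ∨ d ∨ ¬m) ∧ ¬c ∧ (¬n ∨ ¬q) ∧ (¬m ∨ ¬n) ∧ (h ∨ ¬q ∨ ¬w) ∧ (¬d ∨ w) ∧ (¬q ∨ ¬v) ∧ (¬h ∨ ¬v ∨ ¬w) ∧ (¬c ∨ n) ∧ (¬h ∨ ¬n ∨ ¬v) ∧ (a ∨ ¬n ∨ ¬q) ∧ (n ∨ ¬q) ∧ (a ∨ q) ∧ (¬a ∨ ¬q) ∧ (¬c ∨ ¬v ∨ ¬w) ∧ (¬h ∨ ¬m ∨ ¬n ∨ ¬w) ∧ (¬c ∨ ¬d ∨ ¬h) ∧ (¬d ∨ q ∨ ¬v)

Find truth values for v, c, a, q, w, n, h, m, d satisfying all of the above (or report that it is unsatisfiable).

Case a = True:
  (¬a ∨ q) forces q = True.
  Clause (¬a ∨ ¬q) is falsified — contradiction.
Case a = False:
  (a ∨ ¬q) forces q = False.
  Clause (a ∨ q) is falsified — contradiction.
Both cases fail, so the formula is unsatisfiable.

Unsatisfiable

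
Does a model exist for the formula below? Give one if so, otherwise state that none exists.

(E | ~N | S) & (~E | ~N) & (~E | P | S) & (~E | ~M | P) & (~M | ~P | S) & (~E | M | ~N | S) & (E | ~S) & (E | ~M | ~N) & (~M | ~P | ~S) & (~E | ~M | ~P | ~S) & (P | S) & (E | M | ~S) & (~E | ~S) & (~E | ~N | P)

N: False, P: True, M: False, E: True, S: False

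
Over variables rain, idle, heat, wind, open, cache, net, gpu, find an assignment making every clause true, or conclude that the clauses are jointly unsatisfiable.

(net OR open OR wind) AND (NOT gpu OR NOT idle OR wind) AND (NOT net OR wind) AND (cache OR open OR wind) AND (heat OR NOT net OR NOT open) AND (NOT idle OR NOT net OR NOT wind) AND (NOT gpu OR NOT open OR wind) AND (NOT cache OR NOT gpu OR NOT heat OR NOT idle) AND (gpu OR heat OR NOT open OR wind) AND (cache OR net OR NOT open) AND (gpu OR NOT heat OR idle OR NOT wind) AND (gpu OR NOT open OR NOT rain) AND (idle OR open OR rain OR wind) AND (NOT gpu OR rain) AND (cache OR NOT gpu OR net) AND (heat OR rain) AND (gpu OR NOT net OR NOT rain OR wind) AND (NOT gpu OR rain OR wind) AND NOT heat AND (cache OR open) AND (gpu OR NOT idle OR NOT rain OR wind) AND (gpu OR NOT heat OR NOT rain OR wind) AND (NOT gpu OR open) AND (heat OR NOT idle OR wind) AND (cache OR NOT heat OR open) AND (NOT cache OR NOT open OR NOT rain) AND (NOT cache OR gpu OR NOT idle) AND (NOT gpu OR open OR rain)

Unit clause (NOT heat) forces heat = False.
In (heat OR rain) only rain is left, so rain = True.
Set idle = False.
Set wind = True.
Try open = True:
  (heat OR NOT net OR NOT open) forces net = False.
  (cache OR net OR NOT open) forces cache = True.
  clause (NOT cache OR NOT open OR NOT rain) is falsified — backtrack.
So open = False.
  then (cache OR open) forces cache = True.
  then (NOT gpu OR open) forces gpu = False.
Set net = False.
All clauses satisfied.

rain = True, idle = False, heat = False, wind = True, open = False, cache = True, net = False, gpu = False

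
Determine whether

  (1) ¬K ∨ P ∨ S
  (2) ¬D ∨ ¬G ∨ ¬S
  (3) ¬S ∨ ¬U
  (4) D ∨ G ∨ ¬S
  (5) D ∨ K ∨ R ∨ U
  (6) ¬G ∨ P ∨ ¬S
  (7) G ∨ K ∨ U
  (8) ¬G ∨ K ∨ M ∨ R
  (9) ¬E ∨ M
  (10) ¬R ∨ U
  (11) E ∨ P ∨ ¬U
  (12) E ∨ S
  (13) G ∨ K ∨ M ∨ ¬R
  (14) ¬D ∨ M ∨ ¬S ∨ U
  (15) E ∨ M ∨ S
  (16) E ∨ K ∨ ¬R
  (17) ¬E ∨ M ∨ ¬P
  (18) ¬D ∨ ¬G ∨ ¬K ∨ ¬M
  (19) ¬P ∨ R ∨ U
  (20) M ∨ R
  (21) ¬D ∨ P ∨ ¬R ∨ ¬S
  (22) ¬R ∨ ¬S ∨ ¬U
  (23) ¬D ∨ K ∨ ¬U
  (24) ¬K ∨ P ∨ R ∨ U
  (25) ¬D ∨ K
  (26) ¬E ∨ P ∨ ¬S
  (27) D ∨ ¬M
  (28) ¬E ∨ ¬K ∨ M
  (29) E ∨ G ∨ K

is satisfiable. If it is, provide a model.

Set E = True.
  then (¬E ∨ M) forces M = True.
  then (D ∨ ¬M) forces D = True.
  then (¬D ∨ K) forces K = True.
  then (¬D ∨ ¬G ∨ ¬K ∨ ¬M) forces G = False.
Set P = True.
Try S = True:
  (¬S ∨ ¬U) forces U = False.
  (¬R ∨ U) forces R = False.
  clause (¬P ∨ R ∨ U) is falsified — backtrack.
So S = False.
Set R = False.
  then (¬P ∨ R ∨ U) forces U = True.
All clauses satisfied.

E = True; M = True; P = True; D = True; G = False; S = False; R = False; U = True; K = True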